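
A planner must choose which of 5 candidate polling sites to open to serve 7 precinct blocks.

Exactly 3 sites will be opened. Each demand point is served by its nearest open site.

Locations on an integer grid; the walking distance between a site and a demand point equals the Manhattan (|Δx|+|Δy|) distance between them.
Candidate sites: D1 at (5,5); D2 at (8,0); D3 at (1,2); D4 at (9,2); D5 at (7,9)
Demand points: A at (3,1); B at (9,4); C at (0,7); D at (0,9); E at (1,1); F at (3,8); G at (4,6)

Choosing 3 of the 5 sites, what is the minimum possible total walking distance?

27

Open {D1, D3, D4}.
  A→D3 3, B→D4 2, C→D3 6, D→D3 8, E→D3 1, F→D1 5, G→D1 2  ⇒ total 27.
Compare {D1, D3, D5}: total 29.
Compare {D1, D2, D3}: total 30.
No size-3 selection does better; minimum is 27.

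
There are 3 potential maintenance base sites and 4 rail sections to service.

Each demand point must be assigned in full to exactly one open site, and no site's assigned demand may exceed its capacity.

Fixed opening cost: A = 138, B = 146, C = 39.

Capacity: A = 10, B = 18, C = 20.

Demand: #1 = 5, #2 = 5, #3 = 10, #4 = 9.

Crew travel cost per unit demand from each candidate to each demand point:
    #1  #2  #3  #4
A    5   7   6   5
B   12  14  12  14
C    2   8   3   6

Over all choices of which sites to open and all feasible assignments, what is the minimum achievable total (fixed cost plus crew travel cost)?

302

Open {A, C}; cheapest assignment that respects the capacities:
  A (cap 10, load 9): #4 — cost 9×5 = 45
  C (cap 20, load 20): #1, #2, #3 — cost 5×2 + 5×8 + 10×3 = 80
  Shipping 125, fixed 177 → total 302.
  Any other capacity-feasible assignment to {A, C} ships for at least 125.
Compare {B, C}: its best feasible assignment gives total 391.
Compare {A, B, C}: its best feasible assignment gives total 448.
Every other set of open sites that can feasibly serve all demand totals ≥ 391 even under its best assignment. Minimum: 302.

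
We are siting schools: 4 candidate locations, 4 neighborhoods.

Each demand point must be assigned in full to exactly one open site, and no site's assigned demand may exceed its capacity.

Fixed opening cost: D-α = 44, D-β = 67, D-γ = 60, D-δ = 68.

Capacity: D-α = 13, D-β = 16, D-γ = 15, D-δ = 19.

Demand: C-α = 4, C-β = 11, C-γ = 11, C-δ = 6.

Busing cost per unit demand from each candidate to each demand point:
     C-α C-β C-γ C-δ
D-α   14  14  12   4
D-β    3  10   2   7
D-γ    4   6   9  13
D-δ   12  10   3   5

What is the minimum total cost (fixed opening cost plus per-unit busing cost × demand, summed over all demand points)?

Open {D-γ, D-δ}; cheapest assignment that respects the capacities:
  D-γ (cap 15, load 15): C-α, C-β — cost 4×4 + 11×6 = 82
  D-δ (cap 19, load 17): C-γ, C-δ — cost 11×3 + 6×5 = 63
  Shipping 145, fixed 128 → total 273.
  Any other capacity-feasible assignment to {D-γ, D-δ} ships for at least 145.
Compare {D-α, D-β, D-γ}: its best feasible assignment gives total 295.
Compare {D-β, D-δ}: its best feasible assignment gives total 309.
Every other set of open sites that can feasibly serve all demand totals ≥ 295 even under its best assignment. Minimum: 273.

273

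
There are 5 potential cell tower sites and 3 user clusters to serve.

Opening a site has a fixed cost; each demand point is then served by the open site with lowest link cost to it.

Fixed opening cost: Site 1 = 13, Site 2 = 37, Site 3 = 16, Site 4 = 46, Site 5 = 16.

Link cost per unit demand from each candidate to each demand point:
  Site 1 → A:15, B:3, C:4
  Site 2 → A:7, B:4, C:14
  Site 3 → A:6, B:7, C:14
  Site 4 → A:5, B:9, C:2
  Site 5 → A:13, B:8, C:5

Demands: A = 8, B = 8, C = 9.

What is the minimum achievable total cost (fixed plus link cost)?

Open {Site 1, Site 3}: assign each demand point to its cheapest open site.
  A→Site 3 8×6=48, B→Site 1 8×3=24, C→Site 1 9×4=36
  link cost 108, fixed 29 → total 137.
Compare {Site 1, Site 4}: link cost 82 + fixed 59 = 141.
Compare {Site 1, Site 3, Site 5}: link cost 108 + fixed 45 = 153.
Compare {Site 1, Site 3, Site 4}: link cost 82 + fixed 75 = 157.
All other subsets cost ≥ 141. Minimum total cost: 137.

137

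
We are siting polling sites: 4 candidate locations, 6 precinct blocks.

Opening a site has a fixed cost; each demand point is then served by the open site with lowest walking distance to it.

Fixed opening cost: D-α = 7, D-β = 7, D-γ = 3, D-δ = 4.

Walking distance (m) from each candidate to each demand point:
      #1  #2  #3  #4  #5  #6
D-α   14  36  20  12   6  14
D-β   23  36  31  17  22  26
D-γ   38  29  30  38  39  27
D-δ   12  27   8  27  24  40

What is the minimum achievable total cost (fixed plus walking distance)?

Open {D-α, D-δ}: assign each demand point to its cheapest open site.
  #1→D-δ 12, #2→D-δ 27, #3→D-δ 8, #4→D-α 12, #5→D-α 6, #6→D-α 14
  walking distance 79, fixed 11 → total 90.
Compare {D-α, D-γ, D-δ}: walking distance 79 + fixed 14 = 93.
Compare {D-α, D-β, D-δ}: walking distance 79 + fixed 18 = 97.
Compare {D-α, D-β, D-γ, D-δ}: walking distance 79 + fixed 21 = 100.
All other subsets cost ≥ 93. Minimum total cost: 90.

90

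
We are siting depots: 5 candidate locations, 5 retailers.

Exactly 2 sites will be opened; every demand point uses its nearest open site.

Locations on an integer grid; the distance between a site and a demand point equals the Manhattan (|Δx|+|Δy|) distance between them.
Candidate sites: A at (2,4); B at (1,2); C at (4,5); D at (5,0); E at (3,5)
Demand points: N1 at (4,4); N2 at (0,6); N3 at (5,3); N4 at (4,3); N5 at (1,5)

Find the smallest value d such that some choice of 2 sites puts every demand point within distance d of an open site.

Open {A, B}.
  Farthest demand point is N2 at distance 4 (to A); all others are ≤ 4.
With {A, C} the worst case is 4.
With {A, D} the worst case is 4.
No size-2 selection achieves below 4.

4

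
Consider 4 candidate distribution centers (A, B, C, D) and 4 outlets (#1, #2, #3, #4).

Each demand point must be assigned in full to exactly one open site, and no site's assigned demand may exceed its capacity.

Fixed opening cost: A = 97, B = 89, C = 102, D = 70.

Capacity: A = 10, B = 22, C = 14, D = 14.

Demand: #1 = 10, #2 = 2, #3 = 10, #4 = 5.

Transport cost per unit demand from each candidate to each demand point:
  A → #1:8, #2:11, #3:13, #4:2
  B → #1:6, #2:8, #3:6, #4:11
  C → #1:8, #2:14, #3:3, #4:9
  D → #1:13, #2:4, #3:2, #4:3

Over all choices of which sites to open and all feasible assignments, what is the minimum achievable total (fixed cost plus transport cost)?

302

Open {B, D}; cheapest assignment that respects the capacities:
  B (cap 22, load 15): #1, #4 — cost 10×6 + 5×11 = 115
  D (cap 14, load 12): #2, #3 — cost 2×4 + 10×2 = 28
  Shipping 143, fixed 159 → total 302.
  Any other capacity-feasible assignment to {B, D} ships for at least 143.
Compare {A, B}: its best feasible assignment gives total 332.
Compare {B, C}: its best feasible assignment gives total 352.
Every other set of open sites that can feasibly serve all demand totals ≥ 332 even under its best assignment. Minimum: 302.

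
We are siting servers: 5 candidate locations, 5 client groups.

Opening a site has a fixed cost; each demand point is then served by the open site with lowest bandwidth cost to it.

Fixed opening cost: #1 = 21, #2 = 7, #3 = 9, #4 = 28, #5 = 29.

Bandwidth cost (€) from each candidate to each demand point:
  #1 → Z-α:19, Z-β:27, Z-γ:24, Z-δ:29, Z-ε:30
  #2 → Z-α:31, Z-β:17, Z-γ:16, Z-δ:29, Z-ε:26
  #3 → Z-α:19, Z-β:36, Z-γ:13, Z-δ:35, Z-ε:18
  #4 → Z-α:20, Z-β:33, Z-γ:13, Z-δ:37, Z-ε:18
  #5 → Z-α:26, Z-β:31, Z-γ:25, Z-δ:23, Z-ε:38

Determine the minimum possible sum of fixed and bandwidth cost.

112

Open {#2, #3}: assign each demand point to its cheapest open site.
  Z-α→#3 19, Z-β→#2 17, Z-γ→#3 13, Z-δ→#2 29, Z-ε→#3 18
  bandwidth cost 96, fixed 16 → total 112.
Compare {#2}: bandwidth cost 119 + fixed 7 = 126.
Compare {#3}: bandwidth cost 121 + fixed 9 = 130.
Compare {#2, #4}: bandwidth cost 97 + fixed 35 = 132.
All other subsets cost ≥ 126. Minimum total cost: 112.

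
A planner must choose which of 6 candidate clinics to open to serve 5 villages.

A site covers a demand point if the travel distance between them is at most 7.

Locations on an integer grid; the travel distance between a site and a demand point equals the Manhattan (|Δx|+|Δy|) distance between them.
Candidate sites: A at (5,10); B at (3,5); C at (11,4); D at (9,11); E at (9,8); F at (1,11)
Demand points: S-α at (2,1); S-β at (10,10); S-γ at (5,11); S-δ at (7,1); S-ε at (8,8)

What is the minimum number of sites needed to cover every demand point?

Coverage sets (demand points within 7 of each site):
  A: {S-β, S-γ, S-ε}
  B: {S-α}
  C: {S-β, S-δ, S-ε}
  D: {S-β, S-γ, S-ε}
  E: {S-β, S-γ, S-ε}
  F: {S-γ}
No 2 sites suffice: every size-2 union leaves at least one demand point uncovered.
But {A, B, C} covers everything, so the minimum is 3.

3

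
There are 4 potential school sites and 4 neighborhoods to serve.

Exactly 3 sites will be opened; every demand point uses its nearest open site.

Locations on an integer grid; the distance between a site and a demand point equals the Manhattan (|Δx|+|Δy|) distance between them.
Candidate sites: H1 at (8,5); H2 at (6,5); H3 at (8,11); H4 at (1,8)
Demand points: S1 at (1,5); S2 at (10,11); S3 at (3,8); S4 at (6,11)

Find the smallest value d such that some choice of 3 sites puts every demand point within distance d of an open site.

Open {H1, H3, H4}.
  Farthest demand point is S1 at distance 3 (to H4); all others are ≤ 3.
With {H2, H3, H4} the worst case is 3.
With {H1, H2, H3} the worst case is 6.
No size-3 selection achieves below 3.

3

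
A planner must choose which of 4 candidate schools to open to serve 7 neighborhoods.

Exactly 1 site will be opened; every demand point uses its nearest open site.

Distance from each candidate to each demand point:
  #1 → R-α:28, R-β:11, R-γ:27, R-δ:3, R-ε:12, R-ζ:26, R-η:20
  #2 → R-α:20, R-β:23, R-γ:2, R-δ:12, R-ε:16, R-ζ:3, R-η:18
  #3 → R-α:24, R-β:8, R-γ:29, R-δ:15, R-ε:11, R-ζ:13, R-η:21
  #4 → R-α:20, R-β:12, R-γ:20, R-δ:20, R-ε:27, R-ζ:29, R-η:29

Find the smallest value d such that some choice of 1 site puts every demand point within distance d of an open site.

23

Open {#2}.
  Farthest demand point is R-β at distance 23 (to #2); all others are ≤ 23.
With {#1} the worst case is 28.
With {#3} the worst case is 29.
No size-1 selection achieves below 23.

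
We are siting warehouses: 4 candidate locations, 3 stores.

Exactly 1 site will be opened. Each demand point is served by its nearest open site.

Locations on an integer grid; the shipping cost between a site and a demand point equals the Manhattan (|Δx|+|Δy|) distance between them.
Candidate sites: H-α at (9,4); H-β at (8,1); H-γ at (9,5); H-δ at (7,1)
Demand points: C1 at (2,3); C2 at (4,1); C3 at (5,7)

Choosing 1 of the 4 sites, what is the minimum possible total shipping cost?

Open {H-δ}.
  C1→H-δ 7, C2→H-δ 3, C3→H-δ 8  ⇒ total 18.
Compare {H-β}: total 21.
Compare {H-α}: total 23.
No size-1 selection does better; minimum is 18.

18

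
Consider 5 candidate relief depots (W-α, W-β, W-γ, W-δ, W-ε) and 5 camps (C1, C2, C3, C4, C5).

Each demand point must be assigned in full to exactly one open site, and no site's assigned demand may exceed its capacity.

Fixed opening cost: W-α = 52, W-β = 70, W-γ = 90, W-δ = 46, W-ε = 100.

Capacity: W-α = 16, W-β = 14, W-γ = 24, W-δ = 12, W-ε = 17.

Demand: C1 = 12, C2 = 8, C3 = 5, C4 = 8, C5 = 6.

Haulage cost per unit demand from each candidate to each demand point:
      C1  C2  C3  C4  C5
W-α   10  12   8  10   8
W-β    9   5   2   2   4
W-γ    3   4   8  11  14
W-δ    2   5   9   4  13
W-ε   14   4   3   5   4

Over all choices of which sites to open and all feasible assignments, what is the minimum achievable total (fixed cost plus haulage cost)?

322

Open {W-β, W-δ, W-ε}; cheapest assignment that respects the capacities:
  W-β (cap 14, load 13): C3, C4 — cost 5×2 + 8×2 = 26
  W-δ (cap 12, load 12): C1 — cost 12×2 = 24
  W-ε (cap 17, load 14): C2, C5 — cost 8×4 + 6×4 = 56
  Shipping 106, fixed 216 → total 322.
  Any other capacity-feasible assignment to {W-β, W-δ, W-ε} ships for at least 106.
Compare {W-β, W-γ, W-δ}: its best feasible assignment gives total 340.
Compare {W-α, W-β, W-γ}: its best feasible assignment gives total 354.
Every other set of open sites that can feasibly serve all demand totals ≥ 340 even under its best assignment. Minimum: 322.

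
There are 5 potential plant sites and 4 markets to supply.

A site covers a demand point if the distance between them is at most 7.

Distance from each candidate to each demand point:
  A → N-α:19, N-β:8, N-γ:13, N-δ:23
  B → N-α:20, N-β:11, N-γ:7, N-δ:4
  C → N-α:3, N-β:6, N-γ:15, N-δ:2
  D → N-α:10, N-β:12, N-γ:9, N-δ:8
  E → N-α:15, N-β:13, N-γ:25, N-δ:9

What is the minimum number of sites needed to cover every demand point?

2

Coverage sets (demand points within 7 of each site):
  A: {}
  B: {N-γ, N-δ}
  C: {N-α, N-β, N-δ}
  D: {}
  E: {}
No single site covers all 4 demand points.
But {B, C} covers everything, so the minimum is 2.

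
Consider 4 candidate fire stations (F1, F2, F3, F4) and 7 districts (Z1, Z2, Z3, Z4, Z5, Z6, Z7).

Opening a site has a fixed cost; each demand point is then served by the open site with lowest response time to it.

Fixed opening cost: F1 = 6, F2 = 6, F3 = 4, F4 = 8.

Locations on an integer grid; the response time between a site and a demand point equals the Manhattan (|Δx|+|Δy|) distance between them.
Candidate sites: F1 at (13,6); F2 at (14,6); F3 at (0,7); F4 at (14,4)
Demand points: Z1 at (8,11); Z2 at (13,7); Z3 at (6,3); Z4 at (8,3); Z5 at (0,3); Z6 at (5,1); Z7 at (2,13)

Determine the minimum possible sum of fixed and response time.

Open {F1, F3}: assign each demand point to its cheapest open site.
  Z1→F1 10, Z2→F1 1, Z3→F1 10, Z4→F1 8, Z5→F3 4, Z6→F3 11, Z7→F3 8
  response time 52, fixed 10 → total 62.
Compare {F2, F3}: response time 55 + fixed 10 = 65.
Compare {F3, F4}: response time 55 + fixed 12 = 67.
Compare {F1, F2, F3}: response time 52 + fixed 16 = 68.
All other subsets cost ≥ 65. Minimum total cost: 62.

62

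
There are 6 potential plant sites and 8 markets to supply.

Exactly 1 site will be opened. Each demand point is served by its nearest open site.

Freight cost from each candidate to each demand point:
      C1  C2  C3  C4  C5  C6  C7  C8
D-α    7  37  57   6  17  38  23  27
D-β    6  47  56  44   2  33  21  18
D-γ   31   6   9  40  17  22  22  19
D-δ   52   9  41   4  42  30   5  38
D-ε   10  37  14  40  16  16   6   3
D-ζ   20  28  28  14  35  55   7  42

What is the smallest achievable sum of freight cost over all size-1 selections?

142

Open {D-ε}.
  C1→D-ε 10, C2→D-ε 37, C3→D-ε 14, C4→D-ε 40, C5→D-ε 16, C6→D-ε 16, C7→D-ε 6, C8→D-ε 3  ⇒ total 142.
Compare {D-γ}: total 166.
Compare {D-α}: total 212.
No size-1 selection does better; minimum is 142.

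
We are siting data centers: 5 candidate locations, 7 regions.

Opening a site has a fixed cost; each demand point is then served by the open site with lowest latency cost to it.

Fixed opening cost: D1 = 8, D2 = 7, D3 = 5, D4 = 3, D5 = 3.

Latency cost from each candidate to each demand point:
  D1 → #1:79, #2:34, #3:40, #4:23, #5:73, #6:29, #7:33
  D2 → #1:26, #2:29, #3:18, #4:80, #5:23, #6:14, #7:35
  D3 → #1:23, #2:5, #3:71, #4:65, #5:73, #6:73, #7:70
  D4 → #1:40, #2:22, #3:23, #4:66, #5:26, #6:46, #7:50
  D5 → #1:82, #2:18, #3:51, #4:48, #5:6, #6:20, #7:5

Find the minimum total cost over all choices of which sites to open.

117

Open {D1, D2, D3, D5}: assign each demand point to its cheapest open site.
  #1→D3 23, #2→D3 5, #3→D2 18, #4→D1 23, #5→D5 6, #6→D2 14, #7→D5 5
  latency cost 94, fixed 23 → total 117.
Compare {D1, D2, D3, D4, D5}: latency cost 94 + fixed 26 = 120.
Compare {D1, D3, D4, D5}: latency cost 105 + fixed 19 = 124.
Compare {D1, D2, D5}: latency cost 110 + fixed 18 = 128.
All other subsets cost ≥ 120. Minimum total cost: 117.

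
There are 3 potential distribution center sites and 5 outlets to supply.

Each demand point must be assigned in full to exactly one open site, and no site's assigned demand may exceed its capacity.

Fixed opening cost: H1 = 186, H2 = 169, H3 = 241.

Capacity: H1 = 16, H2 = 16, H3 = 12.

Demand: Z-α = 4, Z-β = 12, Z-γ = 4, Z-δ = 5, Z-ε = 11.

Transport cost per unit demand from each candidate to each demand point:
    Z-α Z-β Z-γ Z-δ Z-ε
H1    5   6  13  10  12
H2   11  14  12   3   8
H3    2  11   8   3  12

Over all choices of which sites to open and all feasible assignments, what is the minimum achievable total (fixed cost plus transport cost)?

811

Open {H1, H2, H3}; cheapest assignment that respects the capacities:
  H1 (cap 16, load 12): Z-β — cost 12×6 = 72
  H2 (cap 16, load 16): Z-δ, Z-ε — cost 5×3 + 11×8 = 103
  H3 (cap 12, load 8): Z-α, Z-γ — cost 4×2 + 4×8 = 40
  Shipping 215, fixed 596 → total 811.
  Any other capacity-feasible assignment to {H1, H2, H3} ships for at least 215.
Total demand is 36 and no other set of sites has combined capacity ≥ 36, so {H1, H2, H3} is the only feasible choice of open sites. Minimum: 811.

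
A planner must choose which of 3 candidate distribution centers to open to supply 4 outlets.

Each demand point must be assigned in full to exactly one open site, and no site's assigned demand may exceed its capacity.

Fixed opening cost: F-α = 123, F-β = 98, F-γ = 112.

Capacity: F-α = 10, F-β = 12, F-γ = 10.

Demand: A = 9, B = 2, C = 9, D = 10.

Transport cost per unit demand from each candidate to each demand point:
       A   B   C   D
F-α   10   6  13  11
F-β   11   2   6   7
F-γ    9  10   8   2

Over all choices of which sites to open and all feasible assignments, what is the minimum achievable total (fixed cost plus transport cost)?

Open {F-α, F-β, F-γ}; cheapest assignment that respects the capacities:
  F-α (cap 10, load 9): A — cost 9×10 = 90
  F-β (cap 12, load 11): B, C — cost 2×2 + 9×6 = 58
  F-γ (cap 10, load 10): D — cost 10×2 = 20
  Shipping 168, fixed 333 → total 501.
  Any other capacity-feasible assignment to {F-α, F-β, F-γ} ships for at least 168.
Total demand is 30 and no other set of sites has combined capacity ≥ 30, so {F-α, F-β, F-γ} is the only feasible choice of open sites. Minimum: 501.

501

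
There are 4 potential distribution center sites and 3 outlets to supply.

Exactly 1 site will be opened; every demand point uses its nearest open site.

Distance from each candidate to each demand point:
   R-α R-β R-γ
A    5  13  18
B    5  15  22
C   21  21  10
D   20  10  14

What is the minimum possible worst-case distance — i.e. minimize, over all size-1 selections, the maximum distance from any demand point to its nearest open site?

Open {A}.
  Farthest demand point is R-γ at distance 18 (to A); all others are ≤ 18.
With {D} the worst case is 20.
With {C} the worst case is 21.
No size-1 selection achieves below 18.

18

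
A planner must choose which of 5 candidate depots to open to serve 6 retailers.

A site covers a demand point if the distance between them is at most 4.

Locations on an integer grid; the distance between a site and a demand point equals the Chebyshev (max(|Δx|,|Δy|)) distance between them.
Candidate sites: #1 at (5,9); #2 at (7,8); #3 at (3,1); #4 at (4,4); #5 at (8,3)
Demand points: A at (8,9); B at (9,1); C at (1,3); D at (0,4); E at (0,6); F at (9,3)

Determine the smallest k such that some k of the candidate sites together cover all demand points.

Coverage sets (demand points within 4 of each site):
  #1: {A}
  #2: {A}
  #3: {C, D}
  #4: {C, D, E}
  #5: {B, F}
No 2 sites suffice: every size-2 union leaves at least one demand point uncovered.
But {#1, #4, #5} covers everything, so the minimum is 3.

3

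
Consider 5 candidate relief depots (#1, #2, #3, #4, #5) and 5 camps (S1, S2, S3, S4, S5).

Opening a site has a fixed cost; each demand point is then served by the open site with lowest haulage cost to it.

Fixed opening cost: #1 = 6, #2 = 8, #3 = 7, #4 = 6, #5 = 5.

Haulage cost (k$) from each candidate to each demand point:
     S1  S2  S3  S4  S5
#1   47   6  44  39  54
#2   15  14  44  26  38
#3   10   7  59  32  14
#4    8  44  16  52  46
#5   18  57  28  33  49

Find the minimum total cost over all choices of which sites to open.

90

Open {#3, #4}: assign each demand point to its cheapest open site.
  S1→#4 8, S2→#3 7, S3→#4 16, S4→#3 32, S5→#3 14
  haulage cost 77, fixed 13 → total 90.
Compare {#2, #3, #4}: haulage cost 71 + fixed 21 = 92.
Compare {#1, #3, #4}: haulage cost 76 + fixed 19 = 95.
Compare {#3, #4, #5}: haulage cost 77 + fixed 18 = 95.
All other subsets cost ≥ 92. Minimum total cost: 90.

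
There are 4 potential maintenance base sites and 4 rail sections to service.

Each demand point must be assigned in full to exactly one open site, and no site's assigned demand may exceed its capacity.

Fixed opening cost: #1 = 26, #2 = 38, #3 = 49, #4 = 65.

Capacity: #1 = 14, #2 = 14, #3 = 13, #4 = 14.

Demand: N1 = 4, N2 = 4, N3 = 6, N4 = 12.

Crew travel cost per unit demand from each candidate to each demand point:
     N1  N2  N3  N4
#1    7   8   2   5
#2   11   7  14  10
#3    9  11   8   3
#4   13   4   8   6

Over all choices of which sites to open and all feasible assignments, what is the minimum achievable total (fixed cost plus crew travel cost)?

Open {#1, #3}; cheapest assignment that respects the capacities:
  #1 (cap 14, load 14): N1, N2, N3 — cost 4×7 + 4×8 + 6×2 = 72
  #3 (cap 13, load 12): N4 — cost 12×3 = 36
  Shipping 108, fixed 75 → total 183.
  Any other capacity-feasible assignment to {#1, #3} ships for at least 108.
Compare {#1, #2, #3}: its best feasible assignment gives total 217.
Compare {#1, #3, #4}: its best feasible assignment gives total 232.
Every other set of open sites that can feasibly serve all demand totals ≥ 217 even under its best assignment. Minimum: 183.

183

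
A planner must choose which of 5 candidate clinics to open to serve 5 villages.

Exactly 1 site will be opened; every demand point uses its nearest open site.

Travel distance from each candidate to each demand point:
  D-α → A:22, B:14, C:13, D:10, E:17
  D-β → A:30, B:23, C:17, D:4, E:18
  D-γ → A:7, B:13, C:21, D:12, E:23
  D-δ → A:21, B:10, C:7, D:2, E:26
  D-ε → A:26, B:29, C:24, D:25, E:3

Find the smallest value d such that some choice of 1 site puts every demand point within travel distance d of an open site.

22

Open {D-α}.
  Farthest demand point is A at travel distance 22 (to D-α); all others are ≤ 22.
With {D-γ} the worst case is 23.
With {D-δ} the worst case is 26.
No size-1 selection achieves below 22.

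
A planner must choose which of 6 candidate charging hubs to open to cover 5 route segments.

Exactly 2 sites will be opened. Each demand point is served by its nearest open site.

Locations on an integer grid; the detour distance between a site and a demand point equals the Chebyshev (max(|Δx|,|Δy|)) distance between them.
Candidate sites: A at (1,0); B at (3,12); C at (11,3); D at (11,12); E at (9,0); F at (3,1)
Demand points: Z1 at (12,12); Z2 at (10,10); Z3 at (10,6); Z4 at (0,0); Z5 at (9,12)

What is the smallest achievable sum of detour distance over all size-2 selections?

12

Open {A, D}.
  Z1→D 1, Z2→D 2, Z3→D 6, Z4→A 1, Z5→D 2  ⇒ total 12.
Compare {D, F}: total 14.
Compare {C, D}: total 19.
No size-2 selection does better; minimum is 12.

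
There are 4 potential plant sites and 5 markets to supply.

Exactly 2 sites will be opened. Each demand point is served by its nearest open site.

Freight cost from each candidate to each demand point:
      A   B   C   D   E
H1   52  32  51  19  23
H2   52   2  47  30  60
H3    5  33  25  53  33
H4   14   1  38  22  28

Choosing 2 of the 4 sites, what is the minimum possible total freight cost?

81

Open {H3, H4}.
  A→H3 5, B→H4 1, C→H3 25, D→H4 22, E→H4 28  ⇒ total 81.
Compare {H1, H4}: total 95.
Compare {H2, H3}: total 95.
No size-2 selection does better; minimum is 81.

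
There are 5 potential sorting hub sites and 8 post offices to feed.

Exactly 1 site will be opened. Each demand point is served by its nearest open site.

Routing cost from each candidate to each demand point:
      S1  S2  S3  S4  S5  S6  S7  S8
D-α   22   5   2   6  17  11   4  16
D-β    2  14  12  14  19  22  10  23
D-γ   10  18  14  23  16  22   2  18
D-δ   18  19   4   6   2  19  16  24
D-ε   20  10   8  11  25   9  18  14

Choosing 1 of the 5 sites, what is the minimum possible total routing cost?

Open {D-α}.
  S1→D-α 22, S2→D-α 5, S3→D-α 2, S4→D-α 6, S5→D-α 17, S6→D-α 11, S7→D-α 4, S8→D-α 16  ⇒ total 83.
Compare {D-δ}: total 108.
Compare {D-ε}: total 115.
No size-1 selection does better; minimum is 83.

83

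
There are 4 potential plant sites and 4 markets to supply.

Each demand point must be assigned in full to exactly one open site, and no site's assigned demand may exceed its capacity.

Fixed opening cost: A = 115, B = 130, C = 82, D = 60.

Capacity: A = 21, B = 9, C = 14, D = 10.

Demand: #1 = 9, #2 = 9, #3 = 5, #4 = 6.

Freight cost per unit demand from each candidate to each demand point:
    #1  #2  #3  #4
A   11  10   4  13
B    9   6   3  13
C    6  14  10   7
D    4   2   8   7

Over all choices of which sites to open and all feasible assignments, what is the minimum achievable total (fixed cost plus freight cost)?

390

Open {A, D}; cheapest assignment that respects the capacities:
  A (cap 21, load 20): #1, #3, #4 — cost 9×11 + 5×4 + 6×13 = 197
  D (cap 10, load 9): #2 — cost 9×2 = 18
  Shipping 215, fixed 175 → total 390.
  Any other capacity-feasible assignment to {A, D} ships for at least 215.
Compare {A, C, D}: its best feasible assignment gives total 427.
Compare {A, C}: its best feasible assignment gives total 439.
Every other set of open sites that can feasibly serve all demand totals ≥ 427 even under its best assignment. Minimum: 390.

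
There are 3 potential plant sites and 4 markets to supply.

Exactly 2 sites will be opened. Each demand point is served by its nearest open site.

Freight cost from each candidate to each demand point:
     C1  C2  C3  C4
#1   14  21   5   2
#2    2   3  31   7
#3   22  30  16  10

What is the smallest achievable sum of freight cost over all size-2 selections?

Open {#1, #2}.
  C1→#2 2, C2→#2 3, C3→#1 5, C4→#1 2  ⇒ total 12.
Compare {#2, #3}: total 28.
Compare {#1, #3}: total 42.

12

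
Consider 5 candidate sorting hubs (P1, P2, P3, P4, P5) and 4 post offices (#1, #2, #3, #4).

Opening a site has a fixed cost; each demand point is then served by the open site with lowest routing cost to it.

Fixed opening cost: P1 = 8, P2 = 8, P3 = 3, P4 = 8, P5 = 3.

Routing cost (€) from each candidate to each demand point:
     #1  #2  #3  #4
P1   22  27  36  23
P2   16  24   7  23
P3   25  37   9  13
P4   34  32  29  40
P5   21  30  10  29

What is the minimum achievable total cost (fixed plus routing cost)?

71

Open {P2, P3}: assign each demand point to its cheapest open site.
  #1→P2 16, #2→P2 24, #3→P2 7, #4→P3 13
  routing cost 60, fixed 11 → total 71.
Compare {P2, P3, P5}: routing cost 60 + fixed 14 = 74.
Compare {P2}: routing cost 70 + fixed 8 = 78.
Compare {P3, P5}: routing cost 73 + fixed 6 = 79.
All other subsets cost ≥ 74. Minimum total cost: 71.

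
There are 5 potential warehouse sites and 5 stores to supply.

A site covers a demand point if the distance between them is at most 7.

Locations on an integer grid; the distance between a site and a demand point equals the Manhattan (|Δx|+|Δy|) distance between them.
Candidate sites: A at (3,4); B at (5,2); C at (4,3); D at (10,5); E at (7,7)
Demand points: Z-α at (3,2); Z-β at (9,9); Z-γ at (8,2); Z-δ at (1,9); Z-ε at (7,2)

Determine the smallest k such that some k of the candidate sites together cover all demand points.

Coverage sets (demand points within 7 of each site):
  A: {Z-α, Z-γ, Z-δ, Z-ε}
  B: {Z-α, Z-γ, Z-ε}
  C: {Z-α, Z-γ, Z-ε}
  D: {Z-β, Z-γ, Z-ε}
  E: {Z-β, Z-γ, Z-ε}
No single site covers all 5 demand points.
But {A, D} covers everything, so the minimum is 2.

2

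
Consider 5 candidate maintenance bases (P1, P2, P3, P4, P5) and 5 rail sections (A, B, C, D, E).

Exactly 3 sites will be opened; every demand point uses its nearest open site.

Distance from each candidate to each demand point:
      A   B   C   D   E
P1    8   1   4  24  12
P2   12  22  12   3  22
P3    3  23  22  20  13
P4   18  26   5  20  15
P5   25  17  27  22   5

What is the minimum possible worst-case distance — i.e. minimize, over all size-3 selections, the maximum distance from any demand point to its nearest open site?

8

Open {P1, P2, P5}.
  Farthest demand point is A at distance 8 (to P1); all others are ≤ 8.
With {P1, P2, P3} the worst case is 12.
With {P1, P2, P4} the worst case is 12.
No size-3 selection achieves below 8.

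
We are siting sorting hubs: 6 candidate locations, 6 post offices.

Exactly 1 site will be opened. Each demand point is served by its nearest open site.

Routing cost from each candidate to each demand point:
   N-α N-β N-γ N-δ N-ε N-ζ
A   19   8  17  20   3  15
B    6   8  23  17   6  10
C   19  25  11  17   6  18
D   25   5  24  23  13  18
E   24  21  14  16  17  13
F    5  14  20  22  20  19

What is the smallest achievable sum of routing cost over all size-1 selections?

Open {B}.
  N-α→B 6, N-β→B 8, N-γ→B 23, N-δ→B 17, N-ε→B 6, N-ζ→B 10  ⇒ total 70.
Compare {A}: total 82.
Compare {C}: total 96.
No size-1 selection does better; minimum is 70.

70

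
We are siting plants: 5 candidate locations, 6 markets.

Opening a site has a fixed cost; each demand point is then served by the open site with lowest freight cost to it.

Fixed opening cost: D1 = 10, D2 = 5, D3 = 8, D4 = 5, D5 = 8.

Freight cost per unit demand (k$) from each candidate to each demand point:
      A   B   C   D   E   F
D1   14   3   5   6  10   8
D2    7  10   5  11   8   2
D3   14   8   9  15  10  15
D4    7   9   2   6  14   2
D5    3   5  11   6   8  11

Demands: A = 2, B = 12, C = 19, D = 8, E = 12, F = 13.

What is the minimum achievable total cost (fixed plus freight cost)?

273

Open {D1, D4, D5}: assign each demand point to its cheapest open site.
  A→D5 2×3=6, B→D1 12×3=36, C→D4 19×2=38, D→D1 8×6=48, E→D5 12×8=96, F→D4 13×2=26
  freight cost 250, fixed 23 → total 273.
Compare {D1, D2, D4}: freight cost 258 + fixed 20 = 278.
Compare {D1, D2, D4, D5}: freight cost 250 + fixed 28 = 278.
Compare {D1, D3, D4, D5}: freight cost 250 + fixed 31 = 281.
All other subsets cost ≥ 278. Minimum total cost: 273.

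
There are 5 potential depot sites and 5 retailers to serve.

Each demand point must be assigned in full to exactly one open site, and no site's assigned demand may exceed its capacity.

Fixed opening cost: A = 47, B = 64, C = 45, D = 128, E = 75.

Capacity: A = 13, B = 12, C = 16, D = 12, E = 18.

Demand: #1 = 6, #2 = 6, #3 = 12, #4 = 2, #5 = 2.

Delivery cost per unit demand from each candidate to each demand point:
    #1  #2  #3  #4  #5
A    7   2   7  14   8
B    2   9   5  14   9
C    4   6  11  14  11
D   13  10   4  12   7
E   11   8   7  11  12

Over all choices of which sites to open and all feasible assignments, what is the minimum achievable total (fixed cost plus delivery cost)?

Open {B, C}; cheapest assignment that respects the capacities:
  B (cap 12, load 12): #3 — cost 12×5 = 60
  C (cap 16, load 16): #1, #2, #4, #5 — cost 6×4 + 6×6 + 2×14 + 2×11 = 110
  Shipping 170, fixed 109 → total 279.
  Any other capacity-feasible assignment to {B, C} ships for at least 170.
Compare {A, C}: its best feasible assignment gives total 286.
Compare {A, B, C}: its best feasible assignment gives total 296.
Every other set of open sites that can feasibly serve all demand totals ≥ 286 even under its best assignment. Minimum: 279.

279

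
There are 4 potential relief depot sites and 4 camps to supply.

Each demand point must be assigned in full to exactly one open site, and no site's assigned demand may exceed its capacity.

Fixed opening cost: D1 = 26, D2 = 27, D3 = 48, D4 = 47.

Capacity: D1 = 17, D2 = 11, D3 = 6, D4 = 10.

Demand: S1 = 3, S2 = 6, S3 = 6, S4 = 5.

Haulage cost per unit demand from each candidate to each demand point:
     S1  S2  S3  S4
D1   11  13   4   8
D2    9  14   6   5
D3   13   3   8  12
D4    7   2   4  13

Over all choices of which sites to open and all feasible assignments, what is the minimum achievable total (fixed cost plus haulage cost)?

168

Open {D2, D4}; cheapest assignment that respects the capacities:
  D2 (cap 11, load 11): S3, S4 — cost 6×6 + 5×5 = 61
  D4 (cap 10, load 9): S1, S2 — cost 3×7 + 6×2 = 33
  Shipping 94, fixed 74 → total 168.
  Any other capacity-feasible assignment to {D2, D4} ships for at least 94.
Compare {D1, D4}: its best feasible assignment gives total 170.
Compare {D1, D2, D4}: its best feasible assignment gives total 182.
Every other set of open sites that can feasibly serve all demand totals ≥ 170 even under its best assignment. Minimum: 168.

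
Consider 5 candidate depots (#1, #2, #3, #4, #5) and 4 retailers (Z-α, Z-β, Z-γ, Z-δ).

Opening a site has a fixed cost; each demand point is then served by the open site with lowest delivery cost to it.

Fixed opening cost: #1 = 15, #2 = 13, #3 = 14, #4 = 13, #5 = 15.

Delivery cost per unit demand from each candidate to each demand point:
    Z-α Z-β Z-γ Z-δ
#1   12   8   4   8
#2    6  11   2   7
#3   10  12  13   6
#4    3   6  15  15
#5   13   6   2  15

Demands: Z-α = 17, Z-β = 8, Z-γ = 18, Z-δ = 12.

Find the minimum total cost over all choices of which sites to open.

Open {#2, #4}: assign each demand point to its cheapest open site.
  Z-α→#4 17×3=51, Z-β→#4 8×6=48, Z-γ→#2 18×2=36, Z-δ→#2 12×7=84
  delivery cost 219, fixed 26 → total 245.
Compare {#2, #3, #4}: delivery cost 207 + fixed 40 = 247.
Compare {#3, #4, #5}: delivery cost 207 + fixed 42 = 249.
Compare {#1, #2, #4}: delivery cost 219 + fixed 41 = 260.
All other subsets cost ≥ 247. Minimum total cost: 245.

245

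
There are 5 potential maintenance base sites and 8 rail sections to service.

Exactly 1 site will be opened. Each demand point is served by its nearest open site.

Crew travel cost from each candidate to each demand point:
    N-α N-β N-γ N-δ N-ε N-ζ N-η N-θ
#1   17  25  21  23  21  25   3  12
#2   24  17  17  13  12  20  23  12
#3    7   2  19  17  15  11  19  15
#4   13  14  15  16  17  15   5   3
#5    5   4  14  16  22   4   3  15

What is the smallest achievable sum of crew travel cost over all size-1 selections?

Open {#5}.
  N-α→#5 5, N-β→#5 4, N-γ→#5 14, N-δ→#5 16, N-ε→#5 22, N-ζ→#5 4, N-η→#5 3, N-θ→#5 15  ⇒ total 83.
Compare {#4}: total 98.
Compare {#3}: total 105.
No size-1 selection does better; minimum is 83.

83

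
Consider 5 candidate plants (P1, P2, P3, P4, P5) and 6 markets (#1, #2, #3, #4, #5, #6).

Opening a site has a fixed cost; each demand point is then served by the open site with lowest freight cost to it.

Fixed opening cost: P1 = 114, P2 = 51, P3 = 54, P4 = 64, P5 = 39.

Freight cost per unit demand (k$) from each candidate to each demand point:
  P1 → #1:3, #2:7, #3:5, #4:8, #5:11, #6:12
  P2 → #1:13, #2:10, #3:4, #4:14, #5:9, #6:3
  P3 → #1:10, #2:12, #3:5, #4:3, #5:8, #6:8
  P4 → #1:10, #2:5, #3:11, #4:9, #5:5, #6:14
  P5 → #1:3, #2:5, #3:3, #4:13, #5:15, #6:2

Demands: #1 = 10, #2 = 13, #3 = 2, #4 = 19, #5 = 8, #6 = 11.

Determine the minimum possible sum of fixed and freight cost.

Open {P3, P5}: assign each demand point to its cheapest open site.
  #1→P5 10×3=30, #2→P5 13×5=65, #3→P5 2×3=6, #4→P3 19×3=57, #5→P3 8×8=64, #6→P5 11×2=22
  freight cost 244, fixed 93 → total 337.
Compare {P3, P4, P5}: freight cost 220 + fixed 157 = 377.
Compare {P2, P3, P5}: freight cost 244 + fixed 144 = 388.
Compare {P2, P3, P4, P5}: freight cost 220 + fixed 208 = 428.
All other subsets cost ≥ 377. Minimum total cost: 337.

337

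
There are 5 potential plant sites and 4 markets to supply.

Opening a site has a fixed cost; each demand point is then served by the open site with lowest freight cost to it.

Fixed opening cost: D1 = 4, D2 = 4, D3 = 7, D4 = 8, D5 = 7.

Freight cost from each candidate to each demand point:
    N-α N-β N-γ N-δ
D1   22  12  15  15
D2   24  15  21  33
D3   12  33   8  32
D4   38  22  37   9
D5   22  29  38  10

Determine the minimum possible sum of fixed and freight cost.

58

Open {D1, D3}: assign each demand point to its cheapest open site.
  N-α→D3 12, N-β→D1 12, N-γ→D3 8, N-δ→D1 15
  freight cost 47, fixed 11 → total 58.
Compare {D1, D3, D4}: freight cost 41 + fixed 19 = 60.
Compare {D1, D3, D5}: freight cost 42 + fixed 18 = 60.
Compare {D1, D2, D3}: freight cost 47 + fixed 15 = 62.
All other subsets cost ≥ 60. Minimum total cost: 58.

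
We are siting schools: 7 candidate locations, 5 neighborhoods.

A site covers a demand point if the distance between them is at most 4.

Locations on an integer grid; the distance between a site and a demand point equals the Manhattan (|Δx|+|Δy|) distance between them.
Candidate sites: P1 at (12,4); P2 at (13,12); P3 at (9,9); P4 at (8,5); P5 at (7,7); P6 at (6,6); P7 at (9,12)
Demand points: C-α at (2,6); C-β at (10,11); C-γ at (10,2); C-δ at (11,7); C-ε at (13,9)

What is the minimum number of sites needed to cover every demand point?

3

Coverage sets (demand points within 4 of each site):
  P1: {C-γ, C-δ}
  P2: {C-β, C-ε}
  P3: {C-β, C-δ, C-ε}
  P4: {}
  P5: {C-δ}
  P6: {C-α}
  P7: {C-β}
No 2 sites suffice: every size-2 union leaves at least one demand point uncovered.
But {P1, P2, P6} covers everything, so the minimum is 3.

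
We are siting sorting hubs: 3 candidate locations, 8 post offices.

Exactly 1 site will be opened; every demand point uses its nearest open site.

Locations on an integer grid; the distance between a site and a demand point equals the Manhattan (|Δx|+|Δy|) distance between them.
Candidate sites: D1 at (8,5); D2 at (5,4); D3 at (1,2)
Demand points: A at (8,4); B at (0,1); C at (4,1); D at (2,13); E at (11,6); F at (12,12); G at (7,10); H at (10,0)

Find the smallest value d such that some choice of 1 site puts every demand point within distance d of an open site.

Open {D1}.
  Farthest demand point is D at distance 14 (to D1); all others are ≤ 14.
With {D2} the worst case is 15.
With {D3} the worst case is 21.
No size-1 selection achieves below 14.

14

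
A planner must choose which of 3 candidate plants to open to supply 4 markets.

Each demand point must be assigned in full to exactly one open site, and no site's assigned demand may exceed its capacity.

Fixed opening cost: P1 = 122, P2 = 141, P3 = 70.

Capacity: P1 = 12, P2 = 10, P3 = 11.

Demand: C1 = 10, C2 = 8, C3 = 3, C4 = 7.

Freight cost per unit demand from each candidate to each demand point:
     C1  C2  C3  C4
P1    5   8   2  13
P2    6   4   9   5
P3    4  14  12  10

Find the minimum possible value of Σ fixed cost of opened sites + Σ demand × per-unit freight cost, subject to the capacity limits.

Open {P1, P2, P3}; cheapest assignment that respects the capacities:
  P1 (cap 12, load 11): C2, C3 — cost 8×8 + 3×2 = 70
  P2 (cap 10, load 7): C4 — cost 7×5 = 35
  P3 (cap 11, load 10): C1 — cost 10×4 = 40
  Shipping 145, fixed 333 → total 478.
  Any other capacity-feasible assignment to {P1, P2, P3} ships for at least 145.
Total demand is 28 and no other set of sites has combined capacity ≥ 28, so {P1, P2, P3} is the only feasible choice of open sites. Minimum: 478.

478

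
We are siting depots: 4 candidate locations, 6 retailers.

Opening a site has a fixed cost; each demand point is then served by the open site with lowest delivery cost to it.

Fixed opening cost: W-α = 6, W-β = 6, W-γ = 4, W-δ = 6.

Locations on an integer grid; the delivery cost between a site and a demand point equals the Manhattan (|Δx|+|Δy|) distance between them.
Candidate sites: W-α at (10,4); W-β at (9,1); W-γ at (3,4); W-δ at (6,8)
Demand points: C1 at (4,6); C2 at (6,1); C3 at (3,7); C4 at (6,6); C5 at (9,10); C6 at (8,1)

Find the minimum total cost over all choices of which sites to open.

Open {W-β, W-δ}: assign each demand point to its cheapest open site.
  C1→W-δ 4, C2→W-β 3, C3→W-δ 4, C4→W-δ 2, C5→W-δ 5, C6→W-β 1
  delivery cost 19, fixed 12 → total 31.
Compare {W-β, W-γ, W-δ}: delivery cost 17 + fixed 16 = 33.
Compare {W-β, W-γ}: delivery cost 24 + fixed 10 = 34.
Compare {W-δ}: delivery cost 31 + fixed 6 = 37.
All other subsets cost ≥ 33. Minimum total cost: 31.

31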